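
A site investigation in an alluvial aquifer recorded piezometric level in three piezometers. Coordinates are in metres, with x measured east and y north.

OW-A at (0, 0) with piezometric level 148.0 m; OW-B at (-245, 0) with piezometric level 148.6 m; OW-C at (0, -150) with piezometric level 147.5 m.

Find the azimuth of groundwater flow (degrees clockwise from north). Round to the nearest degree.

∂h/∂x = (148.6 − 148.0) / (-245 − 0) = -0.002449
∂h/∂y = (147.5 − 148.0) / (-150 − 0) = +0.003333
Flow direction (−∇h) has components (+0.002449 E, -0.003333 N).
Azimuth = atan2(E, N) = atan2(+0.002449, -0.003333) = 143.7° ≈ 144°.

144°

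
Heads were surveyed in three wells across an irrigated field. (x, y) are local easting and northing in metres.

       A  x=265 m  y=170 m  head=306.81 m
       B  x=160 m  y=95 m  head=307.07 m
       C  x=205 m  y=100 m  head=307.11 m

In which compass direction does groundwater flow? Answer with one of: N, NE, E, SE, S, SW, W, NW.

With h = a·x + b·y + c and A as origin, the differences give:
  (-105)·a + (-75)·b = +0.26
  (-60)·a + (-70)·b = +0.30
Eliminate b (×(-70) and ×(-75), subtract): 2850·a = 4.300 → a = ∂h/∂x = +0.001509
Back-substitute: b = ∂h/∂y = -0.005579.
Flow = −∇h = (-0.001509 east, +0.005579 north), which points north.

N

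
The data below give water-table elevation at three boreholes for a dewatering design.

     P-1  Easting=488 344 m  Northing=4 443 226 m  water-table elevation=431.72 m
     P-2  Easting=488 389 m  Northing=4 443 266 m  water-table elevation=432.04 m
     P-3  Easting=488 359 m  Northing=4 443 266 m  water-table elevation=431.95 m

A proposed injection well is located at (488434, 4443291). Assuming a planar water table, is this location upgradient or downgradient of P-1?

upgradient

Taking P-1 as reference: P-2−P-1 = (45, 40, +0.32); P-3−P-1 = (15, 40, +0.23).
Determinant of the coordinate differences = 45·40 − 15·40 = 1200.
∂h/∂x = [(+0.32)·40 − (+0.23)·40] / 1200 = +0.003000
∂h/∂y = [45·(+0.23) − 15·(+0.32)] / 1200 = +0.004625
Head at (488434, 4443291) = 431.72 + (+0.003000)·(90) + (+0.004625)·(65) = 432.29 m.
That is higher than the 431.72 m at P-1, so the point is upgradient.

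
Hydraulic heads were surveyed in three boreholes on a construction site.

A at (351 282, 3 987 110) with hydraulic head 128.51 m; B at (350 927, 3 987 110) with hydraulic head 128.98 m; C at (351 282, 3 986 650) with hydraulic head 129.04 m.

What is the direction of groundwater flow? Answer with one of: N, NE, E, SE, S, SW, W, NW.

NE

∂h/∂x = (128.98 − 128.51) / (350927 − 351282) = -0.001324
∂h/∂y = (129.04 − 128.51) / (3986650 − 3987110) = -0.001152
Flow = −∇h = (+0.001324 east, +0.001152 north), which points northeast.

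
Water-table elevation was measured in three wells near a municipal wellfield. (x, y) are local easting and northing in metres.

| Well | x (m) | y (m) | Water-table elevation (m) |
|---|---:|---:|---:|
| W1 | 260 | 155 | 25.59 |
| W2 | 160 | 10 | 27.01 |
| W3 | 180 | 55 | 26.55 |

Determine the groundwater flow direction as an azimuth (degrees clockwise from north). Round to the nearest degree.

Differences from W1: to W2 (Δx, Δy, Δh) = (-100, -145, +1.42); to W3 = (-80, -100, +0.96).
Solve a·Δx + b·Δy = Δh: det = (-100)·(-100) − (-80)·(-145) = -1600.
∂h/∂x = [(+1.42)·(-100) − (+0.96)·(-145)] / -1600 = +0.001750
∂h/∂y = [(-100)·(+0.96) − (-80)·(+1.42)] / -1600 = -0.01100
Flow direction (−∇h) has components (-0.001750 E, +0.01100 N).
Azimuth = atan2(E, N) = atan2(-0.001750, +0.01100) = 351.0° ≈ 351°.

351°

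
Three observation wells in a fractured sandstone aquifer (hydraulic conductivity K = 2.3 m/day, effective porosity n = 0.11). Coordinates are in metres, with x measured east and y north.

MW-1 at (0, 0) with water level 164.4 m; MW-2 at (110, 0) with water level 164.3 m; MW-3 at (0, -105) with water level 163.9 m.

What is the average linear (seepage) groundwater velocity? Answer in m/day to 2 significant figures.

0.10 m/day

∂h/∂x = (164.3 − 164.4) / (110 − 0) = -0.0009091
∂h/∂y = (163.9 − 164.4) / (-105 − 0) = +0.004762
|∇h| = √(-0.0009091² + 0.004762²) = 0.004848
Seepage velocity v = K·i/n = 2.3 × 0.004848 / 0.11 = 0.1014 m/day.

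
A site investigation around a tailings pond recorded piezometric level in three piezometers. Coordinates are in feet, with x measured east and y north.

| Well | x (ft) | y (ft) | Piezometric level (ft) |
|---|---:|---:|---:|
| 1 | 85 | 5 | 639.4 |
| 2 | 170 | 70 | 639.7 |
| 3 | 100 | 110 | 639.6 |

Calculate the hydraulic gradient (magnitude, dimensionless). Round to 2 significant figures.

0.0028

Three-point gradient (reference 1): Δ to 2 = (85, 65, +0.3), Δ to 3 = (15, 105, +0.2).
∂h/∂x = +0.002327, ∂h/∂y = +0.001572 (det = 7950).
|∇h| = √(0.002327² + 0.001572²) = 0.002808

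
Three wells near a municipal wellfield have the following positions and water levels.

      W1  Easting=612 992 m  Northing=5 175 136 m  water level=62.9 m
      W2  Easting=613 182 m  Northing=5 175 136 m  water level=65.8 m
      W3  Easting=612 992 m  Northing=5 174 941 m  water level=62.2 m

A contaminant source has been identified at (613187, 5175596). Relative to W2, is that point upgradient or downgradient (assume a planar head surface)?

∂h/∂x = (65.8 − 62.9) / (613182 − 612992) = +0.01526
∂h/∂y = (62.2 − 62.9) / (5174941 − 5175136) = +0.003590
Head at (613187, 5175596) = 62.9 + (+0.01526)·(195) + (+0.003590)·(460) = 67.53 m.
That is higher than the 65.8 m at W2, so the point is upgradient.

upgradient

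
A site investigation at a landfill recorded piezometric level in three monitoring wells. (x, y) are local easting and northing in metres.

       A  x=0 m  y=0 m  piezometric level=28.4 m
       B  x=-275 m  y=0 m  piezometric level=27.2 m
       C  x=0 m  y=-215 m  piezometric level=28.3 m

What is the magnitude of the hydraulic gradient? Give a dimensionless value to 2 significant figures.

0.0044

∂h/∂x = (27.2 − 28.4) / (-275 − 0) = +0.004364
∂h/∂y = (28.3 − 28.4) / (-215 − 0) = +0.0004651
|∇h| = √(0.004364² + 0.0004651²) = 0.004389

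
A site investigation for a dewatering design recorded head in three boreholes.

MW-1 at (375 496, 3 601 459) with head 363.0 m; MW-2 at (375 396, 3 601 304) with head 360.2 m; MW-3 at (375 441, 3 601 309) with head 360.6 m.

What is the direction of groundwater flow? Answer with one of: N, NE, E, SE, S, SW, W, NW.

Three-point gradient (reference MW-1): Δ to MW-2 = (-100, -155, -2.8), Δ to MW-3 = (-55, -150, -2.4).
∂h/∂x = +0.007413, ∂h/∂y = +0.01328 (det = 6475).
Flow = −∇h = (-0.007413 east, -0.01328 north), which points southwest.

SW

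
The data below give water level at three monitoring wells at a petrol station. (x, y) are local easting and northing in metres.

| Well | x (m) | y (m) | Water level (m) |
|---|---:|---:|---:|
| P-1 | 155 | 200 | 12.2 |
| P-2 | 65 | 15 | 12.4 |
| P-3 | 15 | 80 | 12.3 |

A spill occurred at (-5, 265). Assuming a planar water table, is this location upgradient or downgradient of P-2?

downgradient

Differences from P-1: to P-2 (Δx, Δy, Δh) = (-90, -185, +0.2); to P-3 = (-140, -120, +0.1).
Solve a·Δx + b·Δy = Δh: det = (-90)·(-120) − (-140)·(-185) = -15100.
∂h/∂x = [(+0.2)·(-120) − (+0.1)·(-185)] / -15100 = +0.0003642
∂h/∂y = [(-90)·(+0.1) − (-140)·(+0.2)] / -15100 = -0.001258
Head at (-5, 265) = 12.2 + (+0.0003642)·(-160) + (-0.001258)·(65) = 12.06 m.
That is lower than the 12.4 m at P-2, so the point is downgradient.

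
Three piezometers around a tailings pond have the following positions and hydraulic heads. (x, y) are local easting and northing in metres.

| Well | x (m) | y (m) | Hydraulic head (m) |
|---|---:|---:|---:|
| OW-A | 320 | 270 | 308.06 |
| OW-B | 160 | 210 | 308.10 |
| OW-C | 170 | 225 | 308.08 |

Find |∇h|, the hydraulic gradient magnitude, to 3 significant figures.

Taking OW-A as reference: OW-B−OW-A = (-160, -60, +0.04); OW-C−OW-A = (-150, -45, +0.02).
Determinant of the coordinate differences = (-160)·(-45) − (-150)·(-60) = -1800.
∂h/∂x = [(+0.04)·(-45) − (+0.02)·(-60)] / -1800 = +0.0003333
∂h/∂y = [(-160)·(+0.02) − (-150)·(+0.04)] / -1800 = -0.001556
|∇h| = √(0.0003333² + -0.001556²) = 0.001591

0.00159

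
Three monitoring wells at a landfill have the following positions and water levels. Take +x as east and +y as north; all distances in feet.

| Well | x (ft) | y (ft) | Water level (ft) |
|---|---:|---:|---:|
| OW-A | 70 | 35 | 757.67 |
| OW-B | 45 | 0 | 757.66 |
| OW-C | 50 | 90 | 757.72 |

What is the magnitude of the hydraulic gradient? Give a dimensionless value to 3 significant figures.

Taking OW-A as reference: OW-B−OW-A = (-25, -35, -0.01); OW-C−OW-A = (-20, 55, +0.05).
Solve a·Δx + b·Δy = Δh: det = (-25)·55 − (-20)·(-35) = -2075.
∂h/∂x = [(-0.01)·55 − (+0.05)·(-35)] / -2075 = -0.0005783
∂h/∂y = [(-25)·(+0.05) − (-20)·(-0.01)] / -2075 = +0.0006988
|∇h| = √(-0.0005783² + 0.0006988²) = 0.0009071

0.000907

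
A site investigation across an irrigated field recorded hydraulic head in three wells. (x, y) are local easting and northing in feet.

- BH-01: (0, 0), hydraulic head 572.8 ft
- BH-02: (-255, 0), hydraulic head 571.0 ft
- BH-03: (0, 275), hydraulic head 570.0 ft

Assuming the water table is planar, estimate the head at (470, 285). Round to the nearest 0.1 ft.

∂h/∂x = (571.0 − 572.8) / (-255 − 0) = +0.007059
∂h/∂y = (570.0 − 572.8) / (275 − 0) = -0.01018
h(470, 285) = 572.8 + (+0.007059)·(470) + (-0.01018)·(285) = 572.8 +3.318 -2.902 = 573.216 ft.

573.2 ft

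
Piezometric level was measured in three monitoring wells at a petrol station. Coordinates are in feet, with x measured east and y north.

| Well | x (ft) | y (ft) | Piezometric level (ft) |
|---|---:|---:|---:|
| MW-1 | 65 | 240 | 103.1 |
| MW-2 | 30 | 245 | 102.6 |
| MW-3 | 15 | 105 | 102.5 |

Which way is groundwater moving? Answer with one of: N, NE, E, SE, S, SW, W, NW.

Differences from MW-1: to MW-2 (Δx, Δy, Δh) = (-35, 5, -0.5); to MW-3 = (-50, -135, -0.6).
Solve a·Δx + b·Δy = Δh: det = (-35)·(-135) − (-50)·5 = 4975.
∂h/∂x = [(-0.5)·(-135) − (-0.6)·5] / 4975 = +0.01417
∂h/∂y = [(-35)·(-0.6) − (-50)·(-0.5)] / 4975 = -0.0008040
Flow = −∇h = (-0.01417 east, +0.0008040 north), which points west.

W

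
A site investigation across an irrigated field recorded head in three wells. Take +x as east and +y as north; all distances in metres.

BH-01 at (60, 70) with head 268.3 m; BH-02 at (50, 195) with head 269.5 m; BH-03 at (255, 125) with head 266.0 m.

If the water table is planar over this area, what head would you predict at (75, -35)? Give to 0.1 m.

Differences from BH-01: to BH-02 (Δx, Δy, Δh) = (-10, 125, +1.2); to BH-03 = (195, 55, -2.3).
Solve a·Δx + b·Δy = Δh: det = (-10)·55 − 195·125 = -24925.
∂h/∂x = [(+1.2)·55 − (-2.3)·125] / -24925 = -0.01418
∂h/∂y = [(-10)·(-2.3) − 195·(+1.2)] / -24925 = +0.008465
h(75, -35) = 268.3 + (-0.01418)·(15) + (+0.008465)·(-105) = 268.3 -0.213 -0.889 = 267.198 m.

267.2 m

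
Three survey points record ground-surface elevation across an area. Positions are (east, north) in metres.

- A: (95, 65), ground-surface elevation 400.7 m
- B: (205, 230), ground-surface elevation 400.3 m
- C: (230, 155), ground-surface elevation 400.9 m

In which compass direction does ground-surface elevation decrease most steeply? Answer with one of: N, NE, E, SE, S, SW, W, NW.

NW

Taking A as reference: B−A = (110, 165, -0.4); C−A = (135, 90, +0.2).
Solve a·Δx + b·Δy = Δz: det = 110·90 − 135·165 = -12375.
∂z/∂x = [(-0.4)·90 − (+0.2)·165] / -12375 = +0.005576
∂z/∂y = [110·(+0.2) − 135·(-0.4)] / -12375 = -0.006141
Steepest decrease is along −∇f = (-0.005576 E, +0.006141 N) → northwest.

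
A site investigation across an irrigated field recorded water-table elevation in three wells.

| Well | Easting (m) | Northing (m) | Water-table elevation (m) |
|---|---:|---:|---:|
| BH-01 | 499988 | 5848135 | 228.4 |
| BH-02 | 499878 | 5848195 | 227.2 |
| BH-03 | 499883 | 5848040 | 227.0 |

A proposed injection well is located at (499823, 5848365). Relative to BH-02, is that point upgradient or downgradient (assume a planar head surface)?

downgradient

Taking BH-01 as reference: BH-02−BH-01 = (-110, 60, -1.2); BH-03−BH-01 = (-105, -95, -1.4).
Solve a·Δx + b·Δy = Δh: det = (-110)·(-95) − (-105)·60 = 16750.
∂h/∂x = [(-1.2)·(-95) − (-1.4)·60] / 16750 = +0.01182
∂h/∂y = [(-110)·(-1.4) − (-105)·(-1.2)] / 16750 = +0.001672
Head at (499823, 5848365) = 228.4 + (+0.01182)·(-165) + (+0.001672)·(230) = 226.83 m.
That is lower than the 227.2 m at BH-02, so the point is downgradient.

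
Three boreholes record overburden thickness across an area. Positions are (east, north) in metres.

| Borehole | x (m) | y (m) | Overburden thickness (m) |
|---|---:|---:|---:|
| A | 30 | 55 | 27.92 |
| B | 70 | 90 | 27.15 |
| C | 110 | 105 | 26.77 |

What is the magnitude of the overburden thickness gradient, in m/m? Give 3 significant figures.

Differences from A: to B (Δx, Δy, Δh) = (40, 35, -0.77); to C = (80, 50, -1.15).
Determinant of the coordinate differences = 40·50 − 80·35 = -800.
∂d/∂x = [(-0.77)·50 − (-1.15)·35] / -800 = -0.002187
∂d/∂y = [40·(-1.15) − 80·(-0.77)] / -800 = -0.01950
|∇f| = √(-0.002187² + -0.01950²) = 0.01962 m/m

0.0196 m/m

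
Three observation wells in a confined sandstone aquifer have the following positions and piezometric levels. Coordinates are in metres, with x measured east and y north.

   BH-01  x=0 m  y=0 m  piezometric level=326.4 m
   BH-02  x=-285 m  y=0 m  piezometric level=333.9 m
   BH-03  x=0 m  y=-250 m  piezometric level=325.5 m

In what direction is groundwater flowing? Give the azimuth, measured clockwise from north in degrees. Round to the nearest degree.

098°

∂h/∂x = (333.9 − 326.4) / (-285 − 0) = -0.02632
∂h/∂y = (325.5 − 326.4) / (-250 − 0) = +0.003600
Flow direction (−∇h) has components (+0.02632 E, -0.003600 N).
Azimuth = atan2(E, N) = atan2(+0.02632, -0.003600) = 97.8° ≈ 098°.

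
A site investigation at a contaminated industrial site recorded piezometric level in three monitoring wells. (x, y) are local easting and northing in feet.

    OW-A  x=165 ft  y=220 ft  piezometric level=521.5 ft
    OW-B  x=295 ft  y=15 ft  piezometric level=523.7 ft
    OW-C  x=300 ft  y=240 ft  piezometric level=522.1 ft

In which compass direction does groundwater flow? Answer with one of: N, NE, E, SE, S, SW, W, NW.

Differences from OW-A: to OW-B (Δx, Δy, Δh) = (130, -205, +2.2); to OW-C = (135, 20, +0.6).
Solve a·Δx + b·Δy = Δh: det = 130·20 − 135·(-205) = 30275.
∂h/∂x = [(+2.2)·20 − (+0.6)·(-205)] / 30275 = +0.005516
∂h/∂y = [130·(+0.6) − 135·(+2.2)] / 30275 = -0.007234
Flow = −∇h = (-0.005516 east, +0.007234 north), which points northwest.

NW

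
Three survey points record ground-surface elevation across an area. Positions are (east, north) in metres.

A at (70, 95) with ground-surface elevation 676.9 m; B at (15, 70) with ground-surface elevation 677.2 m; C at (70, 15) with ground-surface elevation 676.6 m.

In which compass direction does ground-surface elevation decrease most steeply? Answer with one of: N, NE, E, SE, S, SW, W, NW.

Three-point gradient (reference A): Δ to B = (-55, -25, +0.3), Δ to C = (0, -80, -0.3).
∂z/∂x = -0.007159, ∂z/∂y = +0.003750 (det = 4400).
Steepest decrease is along −∇f = (+0.007159 E, -0.003750 N) → southeast.

SE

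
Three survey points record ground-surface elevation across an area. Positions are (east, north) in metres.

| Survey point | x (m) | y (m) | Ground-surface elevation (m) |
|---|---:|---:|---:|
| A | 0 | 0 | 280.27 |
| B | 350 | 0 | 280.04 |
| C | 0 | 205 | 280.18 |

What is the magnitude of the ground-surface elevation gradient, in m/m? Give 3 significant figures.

∂z/∂x = (280.04 − 280.27) / (350 − 0) = -0.0006571
∂z/∂y = (280.18 − 280.27) / (205 − 0) = -0.0004390
|∇f| = √(-0.0006571² + -0.0004390²) = 0.0007903 m/m

0.000790 m/m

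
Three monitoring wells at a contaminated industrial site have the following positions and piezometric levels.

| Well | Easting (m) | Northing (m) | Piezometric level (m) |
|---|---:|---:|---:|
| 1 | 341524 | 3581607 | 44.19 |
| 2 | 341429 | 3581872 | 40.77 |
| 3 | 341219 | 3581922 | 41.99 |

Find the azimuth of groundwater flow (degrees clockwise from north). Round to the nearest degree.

031°

Taking 1 as reference: 2−1 = (-95, 265, -3.42); 3−1 = (-305, 315, -2.20).
Determinant of the coordinate differences = (-95)·315 − (-305)·265 = 50900.
∂h/∂x = [(-3.42)·315 − (-2.20)·265] / 50900 = -0.009711
∂h/∂y = [(-95)·(-2.20) − (-305)·(-3.42)] / 50900 = -0.01639
Flow direction (−∇h) has components (+0.009711 E, +0.01639 N).
Azimuth = atan2(E, N) = atan2(+0.009711, +0.01639) = 30.7° ≈ 031°.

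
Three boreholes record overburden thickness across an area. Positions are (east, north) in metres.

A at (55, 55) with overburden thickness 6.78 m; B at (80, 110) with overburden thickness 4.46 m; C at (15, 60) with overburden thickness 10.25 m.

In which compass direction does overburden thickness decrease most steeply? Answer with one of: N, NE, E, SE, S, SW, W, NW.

Taking A as reference: B−A = (25, 55, -2.32); C−A = (-40, 5, +3.47).
Determinant of the coordinate differences = 25·5 − (-40)·55 = 2325.
∂d/∂x = [(-2.32)·5 − (+3.47)·55] / 2325 = -0.08708
∂d/∂y = [25·(+3.47) − (-40)·(-2.32)] / 2325 = -0.002602
Steepest decrease is along −∇f = (+0.08708 E, +0.002602 N) → east.

E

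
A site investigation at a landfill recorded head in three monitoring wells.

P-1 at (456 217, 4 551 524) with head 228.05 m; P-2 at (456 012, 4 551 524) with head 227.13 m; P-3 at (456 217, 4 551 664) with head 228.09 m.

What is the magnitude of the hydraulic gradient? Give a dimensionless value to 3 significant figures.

0.00450

∂h/∂x = (227.13 − 228.05) / (456012 − 456217) = +0.004488
∂h/∂y = (228.09 − 228.05) / (4551664 − 4551524) = +0.0002857
|∇h| = √(0.004488² + 0.0002857²) = 0.004497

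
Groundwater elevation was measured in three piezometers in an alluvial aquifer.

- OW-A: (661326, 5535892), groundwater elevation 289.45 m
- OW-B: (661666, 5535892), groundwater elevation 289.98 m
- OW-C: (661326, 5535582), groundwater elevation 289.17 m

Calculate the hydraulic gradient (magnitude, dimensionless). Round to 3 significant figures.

∂h/∂x = (289.98 − 289.45) / (661666 − 661326) = +0.001559
∂h/∂y = (289.17 − 289.45) / (5535582 − 5535892) = +0.0009032
|∇h| = √(0.001559² + 0.0009032²) = 0.001802

0.00180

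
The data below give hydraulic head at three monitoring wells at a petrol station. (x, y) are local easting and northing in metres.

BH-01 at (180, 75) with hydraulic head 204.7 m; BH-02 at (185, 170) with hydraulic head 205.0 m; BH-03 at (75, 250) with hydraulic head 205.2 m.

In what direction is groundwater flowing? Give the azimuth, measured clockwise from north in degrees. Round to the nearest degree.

188°

Differences from BH-01: to BH-02 (Δx, Δy, Δh) = (5, 95, +0.3); to BH-03 = (-105, 175, +0.5).
Solve a·Δx + b·Δy = Δh: det = 5·175 − (-105)·95 = 10850.
∂h/∂x = [(+0.3)·175 − (+0.5)·95] / 10850 = +0.0004608
∂h/∂y = [5·(+0.5) − (-105)·(+0.3)] / 10850 = +0.003134
Flow direction (−∇h) has components (-0.0004608 E, -0.003134 N).
Azimuth = atan2(E, N) = atan2(-0.0004608, -0.003134) = 188.4° ≈ 188°.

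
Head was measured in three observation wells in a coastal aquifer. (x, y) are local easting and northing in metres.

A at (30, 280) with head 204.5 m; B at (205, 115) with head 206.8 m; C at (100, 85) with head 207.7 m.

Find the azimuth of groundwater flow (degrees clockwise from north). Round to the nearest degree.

011°

Taking A as reference: B−A = (175, -165, +2.3); C−A = (70, -195, +3.2).
Solve a·Δx + b·Δy = Δh: det = 175·(-195) − 70·(-165) = -22575.
∂h/∂x = [(+2.3)·(-195) − (+3.2)·(-165)] / -22575 = -0.003522
∂h/∂y = [175·(+3.2) − 70·(+2.3)] / -22575 = -0.01767
Flow direction (−∇h) has components (+0.003522 E, +0.01767 N).
Azimuth = atan2(E, N) = atan2(+0.003522, +0.01767) = 11.3° ≈ 011°.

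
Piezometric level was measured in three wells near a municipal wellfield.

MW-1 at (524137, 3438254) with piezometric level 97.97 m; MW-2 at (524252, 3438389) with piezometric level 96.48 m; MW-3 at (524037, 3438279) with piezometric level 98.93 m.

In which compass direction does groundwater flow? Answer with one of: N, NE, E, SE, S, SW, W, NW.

E

Differences from MW-1: to MW-2 (Δx, Δy, Δh) = (115, 135, -1.49); to MW-3 = (-100, 25, +0.96).
Determinant of the coordinate differences = 115·25 − (-100)·135 = 16375.
∂h/∂x = [(-1.49)·25 − (+0.96)·135] / 16375 = -0.01019
∂h/∂y = [115·(+0.96) − (-100)·(-1.49)] / 16375 = -0.002357
Flow = −∇h = (+0.01019 east, +0.002357 north), which points east.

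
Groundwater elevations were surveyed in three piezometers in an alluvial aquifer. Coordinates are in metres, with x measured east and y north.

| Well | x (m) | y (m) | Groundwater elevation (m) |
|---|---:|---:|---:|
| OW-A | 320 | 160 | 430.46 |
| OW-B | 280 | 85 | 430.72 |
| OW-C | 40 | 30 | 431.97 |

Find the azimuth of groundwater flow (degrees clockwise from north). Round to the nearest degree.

Three-point gradient (reference OW-A): Δ to OW-B = (-40, -75, +0.26), Δ to OW-C = (-280, -130, +1.51).
∂h/∂x = -0.005028, ∂h/∂y = -0.0007848 (det = -15800).
Flow direction (−∇h) has components (+0.005028 E, +0.0007848 N).
Azimuth = atan2(E, N) = atan2(+0.005028, +0.0007848) = 81.1° ≈ 081°.

081°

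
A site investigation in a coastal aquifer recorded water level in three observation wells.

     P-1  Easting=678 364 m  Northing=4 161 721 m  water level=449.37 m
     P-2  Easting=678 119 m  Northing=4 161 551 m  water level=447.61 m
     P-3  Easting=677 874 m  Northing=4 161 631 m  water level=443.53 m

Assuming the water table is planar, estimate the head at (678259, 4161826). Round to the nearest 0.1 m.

Differences from P-1: to P-2 (Δx, Δy, Δh) = (-245, -170, -1.76); to P-3 = (-490, -90, -5.84).
Solve a·Δx + b·Δy = Δh: det = (-245)·(-90) − (-490)·(-170) = -61250.
∂h/∂x = [(-1.76)·(-90) − (-5.84)·(-170)] / -61250 = +0.01362
∂h/∂y = [(-245)·(-5.84) − (-490)·(-1.76)] / -61250 = -0.009280
h(678259, 4161826) = 449.37 + (+0.01362)·(-105) + (-0.009280)·(105) = 449.37 -1.430 -0.974 = 446.965 m.

447.0 m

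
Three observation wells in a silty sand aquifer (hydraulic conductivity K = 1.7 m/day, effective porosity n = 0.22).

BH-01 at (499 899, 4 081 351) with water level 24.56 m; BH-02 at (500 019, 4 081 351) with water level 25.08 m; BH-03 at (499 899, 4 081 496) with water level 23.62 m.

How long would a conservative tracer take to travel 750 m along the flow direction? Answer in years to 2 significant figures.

∂h/∂x = (25.08 − 24.56) / (500019 − 499899) = +0.004333
∂h/∂y = (23.62 − 24.56) / (4081496 − 4081351) = -0.006483
|∇h| = √(0.004333² + -0.006483²) = 0.007798
Seepage velocity v = K·i/n = 1.7 × 0.007798 / 0.22 = 0.06026 m/day.
t = 750 / 0.06026 = 1.245e+04 days = 34.1 years.

34 years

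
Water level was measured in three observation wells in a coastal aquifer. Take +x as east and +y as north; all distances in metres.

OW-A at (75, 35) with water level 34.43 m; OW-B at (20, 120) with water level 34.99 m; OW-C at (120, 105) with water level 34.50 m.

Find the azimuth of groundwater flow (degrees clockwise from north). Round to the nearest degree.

131°

With h = a·x + b·y + c and OW-A as origin, the differences give:
  (-55)·a + 85·b = +0.56
  45·a + 70·b = +0.07
Eliminate b (×70 and ×85, subtract): -7675·a = 33.250 → a = ∂h/∂x = -0.004332
Back-substitute: b = ∂h/∂y = +0.003785.
Flow direction (−∇h) has components (+0.004332 E, -0.003785 N).
Azimuth = atan2(E, N) = atan2(+0.004332, -0.003785) = 131.1° ≈ 131°.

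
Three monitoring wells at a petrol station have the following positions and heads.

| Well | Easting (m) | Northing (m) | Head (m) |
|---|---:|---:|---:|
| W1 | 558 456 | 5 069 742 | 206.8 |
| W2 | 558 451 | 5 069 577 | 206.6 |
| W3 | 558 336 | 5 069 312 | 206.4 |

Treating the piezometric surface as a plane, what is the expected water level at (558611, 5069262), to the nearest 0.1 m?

206.0 m

Differences from W1: to W2 (Δx, Δy, Δh) = (-5, -165, -0.2); to W3 = (-120, -430, -0.4).
Solve a·Δx + b·Δy = Δh: det = (-5)·(-430) − (-120)·(-165) = -17650.
∂h/∂x = [(-0.2)·(-430) − (-0.4)·(-165)] / -17650 = -0.001133
∂h/∂y = [(-5)·(-0.4) − (-120)·(-0.2)] / -17650 = +0.001246
h(558611, 5069262) = 206.8 + (-0.001133)·(155) + (+0.001246)·(-480) = 206.8 -0.176 -0.598 = 206.026 m.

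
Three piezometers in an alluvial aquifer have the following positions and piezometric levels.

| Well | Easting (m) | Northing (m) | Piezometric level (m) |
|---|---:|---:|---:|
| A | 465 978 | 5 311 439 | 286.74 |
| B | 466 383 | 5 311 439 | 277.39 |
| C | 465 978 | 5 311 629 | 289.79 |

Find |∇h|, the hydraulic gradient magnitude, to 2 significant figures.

0.028

∂h/∂x = (277.39 − 286.74) / (466383 − 465978) = -0.02309
∂h/∂y = (289.79 − 286.74) / (5311629 − 5311439) = +0.01605
|∇h| = √(-0.02309² + 0.01605²) = 0.02812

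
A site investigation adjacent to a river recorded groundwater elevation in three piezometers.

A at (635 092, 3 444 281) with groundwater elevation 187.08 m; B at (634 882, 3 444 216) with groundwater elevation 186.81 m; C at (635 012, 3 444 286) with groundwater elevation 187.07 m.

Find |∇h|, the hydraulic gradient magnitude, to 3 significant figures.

Taking A as reference: B−A = (-210, -65, -0.27); C−A = (-80, 5, -0.01).
Solve a·Δx + b·Δy = Δh: det = (-210)·5 − (-80)·(-65) = -6250.
∂h/∂x = [(-0.27)·5 − (-0.01)·(-65)] / -6250 = +0.0003200
∂h/∂y = [(-210)·(-0.01) − (-80)·(-0.27)] / -6250 = +0.003120
|∇h| = √(0.0003200² + 0.003120²) = 0.003136

0.00314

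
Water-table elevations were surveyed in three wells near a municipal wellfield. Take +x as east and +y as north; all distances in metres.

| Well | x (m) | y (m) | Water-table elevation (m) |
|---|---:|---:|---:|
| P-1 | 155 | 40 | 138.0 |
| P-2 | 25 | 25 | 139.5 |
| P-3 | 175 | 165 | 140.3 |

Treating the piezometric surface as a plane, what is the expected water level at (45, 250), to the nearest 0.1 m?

143.9 m

Taking P-1 as reference: P-2−P-1 = (-130, -15, +1.5); P-3−P-1 = (20, 125, +2.3).
Determinant of the coordinate differences = (-130)·125 − 20·(-15) = -15950.
∂h/∂x = [(+1.5)·125 − (+2.3)·(-15)] / -15950 = -0.01392
∂h/∂y = [(-130)·(+2.3) − 20·(+1.5)] / -15950 = +0.02063
h(45, 250) = 138.0 + (-0.01392)·(-110) + (+0.02063)·(210) = 138.0 +1.531 +4.332 = 143.863 m.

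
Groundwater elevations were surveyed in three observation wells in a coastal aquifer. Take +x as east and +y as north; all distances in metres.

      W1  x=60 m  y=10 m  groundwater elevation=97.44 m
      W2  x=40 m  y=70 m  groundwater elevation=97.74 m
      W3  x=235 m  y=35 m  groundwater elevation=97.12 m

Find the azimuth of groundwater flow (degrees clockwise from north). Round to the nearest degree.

With h = a·x + b·y + c and W1 as origin, the differences give:
  (-20)·a + 60·b = +0.30
  175·a + 25·b = -0.32
Eliminate b (×25 and ×60, subtract): -11000·a = 26.700 → a = ∂h/∂x = -0.002427
Back-substitute: b = ∂h/∂y = +0.004191.
Flow direction (−∇h) has components (+0.002427 E, -0.004191 N).
Azimuth = atan2(E, N) = atan2(+0.002427, -0.004191) = 149.9° ≈ 150°.

150°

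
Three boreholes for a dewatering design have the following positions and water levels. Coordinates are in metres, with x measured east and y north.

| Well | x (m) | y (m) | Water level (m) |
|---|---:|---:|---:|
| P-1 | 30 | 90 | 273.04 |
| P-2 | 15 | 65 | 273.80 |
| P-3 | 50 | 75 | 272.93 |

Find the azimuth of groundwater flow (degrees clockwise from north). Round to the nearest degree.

With h = a·x + b·y + c and P-1 as origin, the differences give:
  (-15)·a + (-25)·b = +0.76
  20·a + (-15)·b = -0.11
Eliminate b (×(-15) and ×(-25), subtract): 725·a = -14.150 → a = ∂h/∂x = -0.01952
Back-substitute: b = ∂h/∂y = -0.01869.
Flow direction (−∇h) has components (+0.01952 E, +0.01869 N).
Azimuth = atan2(E, N) = atan2(+0.01952, +0.01869) = 46.2° ≈ 046°.

046°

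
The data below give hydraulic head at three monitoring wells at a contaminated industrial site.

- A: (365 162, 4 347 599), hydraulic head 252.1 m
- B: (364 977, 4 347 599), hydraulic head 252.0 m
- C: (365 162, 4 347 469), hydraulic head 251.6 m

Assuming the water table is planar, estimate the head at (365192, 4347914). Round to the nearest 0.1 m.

253.3 m

∂h/∂x = (252.0 − 252.1) / (364977 − 365162) = +0.0005405
∂h/∂y = (251.6 − 252.1) / (4347469 − 4347599) = +0.003846
h(365192, 4347914) = 252.1 + (+0.0005405)·(30) + (+0.003846)·(315) = 252.1 +0.016 +1.212 = 253.328 m.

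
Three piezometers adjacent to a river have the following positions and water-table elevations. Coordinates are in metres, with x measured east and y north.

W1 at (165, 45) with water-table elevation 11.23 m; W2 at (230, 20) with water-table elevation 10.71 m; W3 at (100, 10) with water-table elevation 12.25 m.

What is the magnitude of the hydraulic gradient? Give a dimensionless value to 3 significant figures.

Taking W1 as reference: W2−W1 = (65, -25, -0.52); W3−W1 = (-65, -35, +1.02).
Determinant of the coordinate differences = 65·(-35) − (-65)·(-25) = -3900.
∂h/∂x = [(-0.52)·(-35) − (+1.02)·(-25)] / -3900 = -0.01121
∂h/∂y = [65·(+1.02) − (-65)·(-0.52)] / -3900 = -0.008333
|∇h| = √(-0.01121² + -0.008333²) = 0.01397

0.0140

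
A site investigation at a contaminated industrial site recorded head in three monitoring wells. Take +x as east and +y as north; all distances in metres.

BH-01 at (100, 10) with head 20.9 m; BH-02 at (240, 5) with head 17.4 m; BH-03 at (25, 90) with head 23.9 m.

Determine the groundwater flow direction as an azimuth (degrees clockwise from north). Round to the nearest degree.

121°

Differences from BH-01: to BH-02 (Δx, Δy, Δh) = (140, -5, -3.5); to BH-03 = (-75, 80, +3.0).
Solve a·Δx + b·Δy = Δh: det = 140·80 − (-75)·(-5) = 10825.
∂h/∂x = [(-3.5)·80 − (+3.0)·(-5)] / 10825 = -0.02448
∂h/∂y = [140·(+3.0) − (-75)·(-3.5)] / 10825 = +0.01455
Flow direction (−∇h) has components (+0.02448 E, -0.01455 N).
Azimuth = atan2(E, N) = atan2(+0.02448, -0.01455) = 120.7° ≈ 121°.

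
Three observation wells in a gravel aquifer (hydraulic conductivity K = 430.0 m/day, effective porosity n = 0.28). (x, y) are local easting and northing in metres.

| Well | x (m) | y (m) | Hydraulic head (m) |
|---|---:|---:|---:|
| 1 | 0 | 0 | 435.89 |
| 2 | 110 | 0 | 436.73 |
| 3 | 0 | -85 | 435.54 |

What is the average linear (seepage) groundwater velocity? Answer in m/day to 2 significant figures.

13 m/day

∂h/∂x = (436.73 − 435.89) / (110 − 0) = +0.007636
∂h/∂y = (435.54 − 435.89) / (-85 − 0) = +0.004118
|∇h| = √(0.007636² + 0.004118²) = 0.008676
Seepage velocity v = K·i/n = 430.0 × 0.008676 / 0.28 = 13.32 m/day.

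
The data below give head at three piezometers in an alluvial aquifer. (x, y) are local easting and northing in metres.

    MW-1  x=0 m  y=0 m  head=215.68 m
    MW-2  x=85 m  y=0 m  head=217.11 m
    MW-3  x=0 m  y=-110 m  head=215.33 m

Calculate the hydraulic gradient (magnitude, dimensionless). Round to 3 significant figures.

∂h/∂x = (217.11 − 215.68) / (85 − 0) = +0.01682
∂h/∂y = (215.33 − 215.68) / (-110 − 0) = +0.003182
|∇h| = √(0.01682² + 0.003182²) = 0.01712

0.0171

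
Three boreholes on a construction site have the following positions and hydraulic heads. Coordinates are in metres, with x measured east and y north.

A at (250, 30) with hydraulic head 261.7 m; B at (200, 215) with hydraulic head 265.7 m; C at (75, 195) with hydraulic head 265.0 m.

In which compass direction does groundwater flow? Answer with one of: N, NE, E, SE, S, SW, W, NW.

S

Taking A as reference: B−A = (-50, 185, +4.0); C−A = (-175, 165, +3.3).
Solve a·Δx + b·Δy = Δh: det = (-50)·165 − (-175)·185 = 24125.
∂h/∂x = [(+4.0)·165 − (+3.3)·185] / 24125 = +0.002052
∂h/∂y = [(-50)·(+3.3) − (-175)·(+4.0)] / 24125 = +0.02218
Flow = −∇h = (-0.002052 east, -0.02218 north), which points south.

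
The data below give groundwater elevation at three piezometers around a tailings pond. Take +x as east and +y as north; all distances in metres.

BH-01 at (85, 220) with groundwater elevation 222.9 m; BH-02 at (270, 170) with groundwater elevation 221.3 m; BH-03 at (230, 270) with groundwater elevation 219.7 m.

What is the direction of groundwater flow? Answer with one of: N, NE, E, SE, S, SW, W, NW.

NE

With h = a·x + b·y + c and BH-01 as origin, the differences give:
  185·a + (-50)·b = -1.6
  145·a + 50·b = -3.2
Eliminate b (×50 and ×(-50), subtract): 16500·a = -240.00 → a = ∂h/∂x = -0.01455
Back-substitute: b = ∂h/∂y = -0.02182.
Flow = −∇h = (+0.01455 east, +0.02182 north), which points northeast.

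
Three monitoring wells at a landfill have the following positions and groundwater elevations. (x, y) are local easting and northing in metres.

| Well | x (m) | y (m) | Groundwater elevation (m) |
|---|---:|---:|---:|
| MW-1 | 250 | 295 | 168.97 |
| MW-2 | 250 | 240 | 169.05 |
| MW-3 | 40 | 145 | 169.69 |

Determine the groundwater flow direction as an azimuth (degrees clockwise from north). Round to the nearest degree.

059°

Taking MW-1 as reference: MW-2−MW-1 = (0, -55, +0.08); MW-3−MW-1 = (-210, -150, +0.72).
Determinant of the coordinate differences = 0·(-150) − (-210)·(-55) = -11550.
∂h/∂x = [(+0.08)·(-150) − (+0.72)·(-55)] / -11550 = -0.002390
∂h/∂y = [0·(+0.72) − (-210)·(+0.08)] / -11550 = -0.001455
Flow direction (−∇h) has components (+0.002390 E, +0.001455 N).
Azimuth = atan2(E, N) = atan2(+0.002390, +0.001455) = 58.7° ≈ 059°.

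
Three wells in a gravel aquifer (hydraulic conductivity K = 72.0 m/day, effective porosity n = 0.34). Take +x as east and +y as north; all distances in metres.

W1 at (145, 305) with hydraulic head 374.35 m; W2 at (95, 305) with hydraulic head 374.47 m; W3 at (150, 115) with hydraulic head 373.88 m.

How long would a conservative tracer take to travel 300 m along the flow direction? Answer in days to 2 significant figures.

Taking W1 as reference: W2−W1 = (-50, 0, +0.12); W3−W1 = (5, -190, -0.47).
Solve a·Δx + b·Δy = Δh: det = (-50)·(-190) − 5·0 = 9500.
∂h/∂x = [(+0.12)·(-190) − (-0.47)·0] / 9500 = -0.002400
∂h/∂y = [(-50)·(-0.47) − 5·(+0.12)] / 9500 = +0.002411
|∇h| = √(-0.002400² + 0.002411²) = 0.003402
Seepage velocity v = K·i/n = 72.0 × 0.003402 / 0.34 = 0.7204 m/day.
t = 300 / 0.7204 = 416.4 days.

420 days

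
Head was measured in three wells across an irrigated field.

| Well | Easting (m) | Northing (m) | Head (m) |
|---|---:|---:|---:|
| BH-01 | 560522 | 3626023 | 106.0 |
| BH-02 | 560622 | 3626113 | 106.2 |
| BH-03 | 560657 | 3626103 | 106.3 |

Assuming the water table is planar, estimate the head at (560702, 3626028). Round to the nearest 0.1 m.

106.5 m

Three-point gradient (reference BH-01): Δ to BH-02 = (100, 90, +0.2), Δ to BH-03 = (135, 80, +0.3).
∂h/∂x = +0.002651, ∂h/∂y = -0.0007229 (det = -4150).
h(560702, 3626028) = 106.0 + (+0.002651)·(180) + (-0.0007229)·(5) = 106.0 +0.477 -0.004 = 106.473 m.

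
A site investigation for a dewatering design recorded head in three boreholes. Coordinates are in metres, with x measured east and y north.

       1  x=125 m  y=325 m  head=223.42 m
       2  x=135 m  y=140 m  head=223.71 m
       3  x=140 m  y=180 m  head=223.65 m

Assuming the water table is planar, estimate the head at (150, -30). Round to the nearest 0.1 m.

224.0 m

Taking 1 as reference: 2−1 = (10, -185, +0.29); 3−1 = (15, -145, +0.23).
Determinant of the coordinate differences = 10·(-145) − 15·(-185) = 1325.
∂h/∂x = [(+0.29)·(-145) − (+0.23)·(-185)] / 1325 = +0.0003774
∂h/∂y = [10·(+0.23) − 15·(+0.29)] / 1325 = -0.001547
h(150, -30) = 223.42 + (+0.0003774)·(25) + (-0.001547)·(-355) = 223.42 +0.009 +0.549 = 223.979 m.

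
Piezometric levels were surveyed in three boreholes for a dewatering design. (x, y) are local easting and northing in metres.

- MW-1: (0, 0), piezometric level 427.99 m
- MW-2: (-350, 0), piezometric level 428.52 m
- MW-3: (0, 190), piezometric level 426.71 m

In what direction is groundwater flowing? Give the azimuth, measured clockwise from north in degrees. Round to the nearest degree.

013°

∂h/∂x = (428.52 − 427.99) / (-350 − 0) = -0.001514
∂h/∂y = (426.71 − 427.99) / (190 − 0) = -0.006737
Flow direction (−∇h) has components (+0.001514 E, +0.006737 N).
Azimuth = atan2(E, N) = atan2(+0.001514, +0.006737) = 12.7° ≈ 013°.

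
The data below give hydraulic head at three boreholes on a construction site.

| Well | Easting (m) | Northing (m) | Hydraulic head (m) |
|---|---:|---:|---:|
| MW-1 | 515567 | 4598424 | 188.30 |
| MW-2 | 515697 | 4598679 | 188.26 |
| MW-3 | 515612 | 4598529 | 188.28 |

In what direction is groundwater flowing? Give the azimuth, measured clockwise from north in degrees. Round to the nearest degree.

312°

Taking MW-1 as reference: MW-2−MW-1 = (130, 255, -0.04); MW-3−MW-1 = (45, 105, -0.02).
Determinant of the coordinate differences = 130·105 − 45·255 = 2175.
∂h/∂x = [(-0.04)·105 − (-0.02)·255] / 2175 = +0.0004138
∂h/∂y = [130·(-0.02) − 45·(-0.04)] / 2175 = -0.0003678
Flow direction (−∇h) has components (-0.0004138 E, +0.0003678 N).
Azimuth = atan2(E, N) = atan2(-0.0004138, +0.0003678) = 311.6° ≈ 312°.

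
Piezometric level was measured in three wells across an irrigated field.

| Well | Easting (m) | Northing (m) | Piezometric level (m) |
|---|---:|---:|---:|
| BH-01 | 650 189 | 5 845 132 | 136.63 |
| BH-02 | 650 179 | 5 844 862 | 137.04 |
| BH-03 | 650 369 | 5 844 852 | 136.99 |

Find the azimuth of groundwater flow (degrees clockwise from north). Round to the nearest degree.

013°

Three-point gradient (reference BH-01): Δ to BH-02 = (-10, -270, +0.41), Δ to BH-03 = (180, -280, +0.36).
∂h/∂x = -0.0003424, ∂h/∂y = -0.001506 (det = 51400).
Flow direction (−∇h) has components (+0.0003424 E, +0.001506 N).
Azimuth = atan2(E, N) = atan2(+0.0003424, +0.001506) = 12.8° ≈ 013°.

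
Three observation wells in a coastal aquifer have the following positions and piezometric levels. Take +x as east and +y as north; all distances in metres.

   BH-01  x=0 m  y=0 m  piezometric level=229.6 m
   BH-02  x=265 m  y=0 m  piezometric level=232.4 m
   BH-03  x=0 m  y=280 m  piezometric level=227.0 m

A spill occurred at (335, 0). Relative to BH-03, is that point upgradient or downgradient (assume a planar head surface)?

upgradient

∂h/∂x = (232.4 − 229.6) / (265 − 0) = +0.01057
∂h/∂y = (227.0 − 229.6) / (280 − 0) = -0.009286
Head at (335, 0) = 229.6 + (+0.01057)·(335) + (-0.009286)·(0) = 233.14 m.
That is higher than the 227.0 m at BH-03, so the point is upgradient.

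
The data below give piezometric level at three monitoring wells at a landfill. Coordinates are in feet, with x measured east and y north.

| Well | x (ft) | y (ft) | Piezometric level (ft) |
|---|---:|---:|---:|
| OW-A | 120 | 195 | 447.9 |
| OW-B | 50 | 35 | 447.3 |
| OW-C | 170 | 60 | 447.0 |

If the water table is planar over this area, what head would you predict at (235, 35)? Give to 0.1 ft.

446.6 ft

Taking OW-A as reference: OW-B−OW-A = (-70, -160, -0.6); OW-C−OW-A = (50, -135, -0.9).
Determinant of the coordinate differences = (-70)·(-135) − 50·(-160) = 17450.
∂h/∂x = [(-0.6)·(-135) − (-0.9)·(-160)] / 17450 = -0.003610
∂h/∂y = [(-70)·(-0.9) − 50·(-0.6)] / 17450 = +0.005330
h(235, 35) = 447.9 + (-0.003610)·(115) + (+0.005330)·(-160) = 447.9 -0.415 -0.853 = 446.632 ft.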